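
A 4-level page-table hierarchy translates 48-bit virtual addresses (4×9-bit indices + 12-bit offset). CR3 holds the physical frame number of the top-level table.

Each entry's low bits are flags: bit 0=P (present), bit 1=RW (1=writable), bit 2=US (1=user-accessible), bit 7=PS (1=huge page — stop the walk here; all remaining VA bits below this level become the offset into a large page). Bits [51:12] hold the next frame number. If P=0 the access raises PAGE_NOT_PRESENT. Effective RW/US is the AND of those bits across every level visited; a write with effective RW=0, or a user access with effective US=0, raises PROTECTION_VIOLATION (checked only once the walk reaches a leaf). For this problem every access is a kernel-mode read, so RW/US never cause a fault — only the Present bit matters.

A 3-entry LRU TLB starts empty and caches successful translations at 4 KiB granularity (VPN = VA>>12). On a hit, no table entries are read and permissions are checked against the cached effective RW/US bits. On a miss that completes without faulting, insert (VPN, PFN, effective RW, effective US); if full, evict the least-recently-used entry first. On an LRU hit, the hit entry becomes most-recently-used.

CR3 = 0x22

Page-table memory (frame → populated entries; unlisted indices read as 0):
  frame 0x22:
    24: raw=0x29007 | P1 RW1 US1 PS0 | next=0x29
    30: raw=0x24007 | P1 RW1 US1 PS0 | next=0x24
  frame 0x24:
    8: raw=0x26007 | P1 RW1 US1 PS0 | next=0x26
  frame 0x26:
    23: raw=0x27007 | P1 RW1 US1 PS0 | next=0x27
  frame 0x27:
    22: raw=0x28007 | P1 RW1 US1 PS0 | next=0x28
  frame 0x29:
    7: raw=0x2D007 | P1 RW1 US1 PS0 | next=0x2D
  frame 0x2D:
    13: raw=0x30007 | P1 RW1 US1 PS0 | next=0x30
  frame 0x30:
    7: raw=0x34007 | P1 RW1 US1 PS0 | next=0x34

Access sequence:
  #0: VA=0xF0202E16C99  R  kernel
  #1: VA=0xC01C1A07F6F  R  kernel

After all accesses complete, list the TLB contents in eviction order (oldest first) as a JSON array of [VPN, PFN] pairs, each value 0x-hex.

Trace:
#0 VA=0xF0202E16C99 (r,kernel):
  L0: frame=0x22 idx=30 entry=0x24007 [P=1 RW=1 US=1 PS=0]
  L1: frame=0x24 idx=8 entry=0x26007 [P=1 RW=1 US=1 PS=0]
  L2: frame=0x26 idx=23 entry=0x27007 [P=1 RW=1 US=1 PS=0]
  L3: frame=0x27 idx=22 entry=0x28007 [P=1 RW=1 US=1 PS=0]
  ✓ 0x28C99  — 4 lookups
#1 VA=0xC01C1A07F6F (r,kernel):
  L0: frame=0x22 idx=24 entry=0x29007 [P=1 RW=1 US=1 PS=0]
  L1: frame=0x29 idx=7 entry=0x2D007 [P=1 RW=1 US=1 PS=0]
  L2: frame=0x2D idx=13 entry=0x30007 [P=1 RW=1 US=1 PS=0]
  L3: frame=0x30 idx=7 entry=0x34007 [P=1 RW=1 US=1 PS=0]
  ✓ 0x34F6F  — 4 lookups

TLB: [["0xF0202E16", "0x28"], ["0xC01C1A07", "0x34"]]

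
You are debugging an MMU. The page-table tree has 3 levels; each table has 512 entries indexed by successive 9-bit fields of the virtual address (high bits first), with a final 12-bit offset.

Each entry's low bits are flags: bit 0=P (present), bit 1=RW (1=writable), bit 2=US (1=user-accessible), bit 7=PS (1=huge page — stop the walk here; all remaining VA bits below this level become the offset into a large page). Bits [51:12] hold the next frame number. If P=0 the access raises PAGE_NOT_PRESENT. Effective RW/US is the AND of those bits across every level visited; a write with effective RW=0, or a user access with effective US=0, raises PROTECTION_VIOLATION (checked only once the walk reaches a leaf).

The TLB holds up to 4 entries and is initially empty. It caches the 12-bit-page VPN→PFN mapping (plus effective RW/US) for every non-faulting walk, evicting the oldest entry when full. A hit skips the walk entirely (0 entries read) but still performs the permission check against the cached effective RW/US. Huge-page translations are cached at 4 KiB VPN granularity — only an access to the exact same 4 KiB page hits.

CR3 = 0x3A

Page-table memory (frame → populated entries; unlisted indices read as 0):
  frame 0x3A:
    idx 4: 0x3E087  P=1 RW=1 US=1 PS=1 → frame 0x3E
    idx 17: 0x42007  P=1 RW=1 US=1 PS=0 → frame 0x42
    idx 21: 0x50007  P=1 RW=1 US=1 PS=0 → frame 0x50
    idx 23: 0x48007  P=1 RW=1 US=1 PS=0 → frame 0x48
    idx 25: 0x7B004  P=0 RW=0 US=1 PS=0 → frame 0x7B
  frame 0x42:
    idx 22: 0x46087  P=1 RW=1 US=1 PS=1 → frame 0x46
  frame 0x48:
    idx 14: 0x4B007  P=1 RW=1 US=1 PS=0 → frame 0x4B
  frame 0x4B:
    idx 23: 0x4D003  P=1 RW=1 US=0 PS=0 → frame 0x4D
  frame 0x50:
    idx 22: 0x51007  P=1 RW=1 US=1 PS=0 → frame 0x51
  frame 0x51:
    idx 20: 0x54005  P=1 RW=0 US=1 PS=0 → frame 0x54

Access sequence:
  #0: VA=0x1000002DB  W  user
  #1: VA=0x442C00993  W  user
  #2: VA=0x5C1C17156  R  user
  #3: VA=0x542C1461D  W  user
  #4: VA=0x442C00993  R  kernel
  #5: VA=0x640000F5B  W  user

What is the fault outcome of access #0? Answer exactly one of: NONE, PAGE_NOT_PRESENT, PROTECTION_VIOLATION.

Trace:
#0 VA=0x1000002DB (w,user):
  lvl0: tbl 0x3A, slot 4 ⇒ 0x3E087 (P1/RW1/US1/PS1)
  ✓ 0x3E2DB (huge @L0)  — 1 lookups
#1 VA=0x442C00993 (w,user):
  lvl0: tbl 0x3A, slot 17 ⇒ 0x42007 (P1/RW1/US1/PS0)
  lvl1: tbl 0x42, slot 22 ⇒ 0x46087 (P1/RW1/US1/PS1)
  ✓ 0x46993 (huge @L1)  — 2 lookups
#2 VA=0x5C1C17156 (r,user):
  lvl0: tbl 0x3A, slot 23 ⇒ 0x48007 (P1/RW1/US1/PS0)
  lvl1: tbl 0x48, slot 14 ⇒ 0x4B007 (P1/RW1/US1/PS0)
  lvl2: tbl 0x4B, slot 23 ⇒ 0x4D003 (P1/RW1/US0/PS0)
  ✗ PROTECTION_VIOLATION  [3 reads]
#3 VA=0x542C1461D (w,user):
  lvl0: tbl 0x3A, slot 21 ⇒ 0x50007 (P1/RW1/US1/PS0)
  lvl1: tbl 0x50, slot 22 ⇒ 0x51007 (P1/RW1/US1/PS0)
  lvl2: tbl 0x51, slot 20 ⇒ 0x54005 (P1/RW0/US1/PS0)
  ✗ PROTECTION_VIOLATION  [3 reads]
#4 VA=0x442C00993 (r,kernel):
  TLB hit vpn=0x442C00 → PA=0x46993
#5 VA=0x640000F5B (w,user):
  lvl0: tbl 0x3A, slot 25 ⇒ 0x7B004 (P0/RW0/US1/PS0)
  ✗ PAGE_NOT_PRESENT  [1 reads]

Access #0 fault: NONE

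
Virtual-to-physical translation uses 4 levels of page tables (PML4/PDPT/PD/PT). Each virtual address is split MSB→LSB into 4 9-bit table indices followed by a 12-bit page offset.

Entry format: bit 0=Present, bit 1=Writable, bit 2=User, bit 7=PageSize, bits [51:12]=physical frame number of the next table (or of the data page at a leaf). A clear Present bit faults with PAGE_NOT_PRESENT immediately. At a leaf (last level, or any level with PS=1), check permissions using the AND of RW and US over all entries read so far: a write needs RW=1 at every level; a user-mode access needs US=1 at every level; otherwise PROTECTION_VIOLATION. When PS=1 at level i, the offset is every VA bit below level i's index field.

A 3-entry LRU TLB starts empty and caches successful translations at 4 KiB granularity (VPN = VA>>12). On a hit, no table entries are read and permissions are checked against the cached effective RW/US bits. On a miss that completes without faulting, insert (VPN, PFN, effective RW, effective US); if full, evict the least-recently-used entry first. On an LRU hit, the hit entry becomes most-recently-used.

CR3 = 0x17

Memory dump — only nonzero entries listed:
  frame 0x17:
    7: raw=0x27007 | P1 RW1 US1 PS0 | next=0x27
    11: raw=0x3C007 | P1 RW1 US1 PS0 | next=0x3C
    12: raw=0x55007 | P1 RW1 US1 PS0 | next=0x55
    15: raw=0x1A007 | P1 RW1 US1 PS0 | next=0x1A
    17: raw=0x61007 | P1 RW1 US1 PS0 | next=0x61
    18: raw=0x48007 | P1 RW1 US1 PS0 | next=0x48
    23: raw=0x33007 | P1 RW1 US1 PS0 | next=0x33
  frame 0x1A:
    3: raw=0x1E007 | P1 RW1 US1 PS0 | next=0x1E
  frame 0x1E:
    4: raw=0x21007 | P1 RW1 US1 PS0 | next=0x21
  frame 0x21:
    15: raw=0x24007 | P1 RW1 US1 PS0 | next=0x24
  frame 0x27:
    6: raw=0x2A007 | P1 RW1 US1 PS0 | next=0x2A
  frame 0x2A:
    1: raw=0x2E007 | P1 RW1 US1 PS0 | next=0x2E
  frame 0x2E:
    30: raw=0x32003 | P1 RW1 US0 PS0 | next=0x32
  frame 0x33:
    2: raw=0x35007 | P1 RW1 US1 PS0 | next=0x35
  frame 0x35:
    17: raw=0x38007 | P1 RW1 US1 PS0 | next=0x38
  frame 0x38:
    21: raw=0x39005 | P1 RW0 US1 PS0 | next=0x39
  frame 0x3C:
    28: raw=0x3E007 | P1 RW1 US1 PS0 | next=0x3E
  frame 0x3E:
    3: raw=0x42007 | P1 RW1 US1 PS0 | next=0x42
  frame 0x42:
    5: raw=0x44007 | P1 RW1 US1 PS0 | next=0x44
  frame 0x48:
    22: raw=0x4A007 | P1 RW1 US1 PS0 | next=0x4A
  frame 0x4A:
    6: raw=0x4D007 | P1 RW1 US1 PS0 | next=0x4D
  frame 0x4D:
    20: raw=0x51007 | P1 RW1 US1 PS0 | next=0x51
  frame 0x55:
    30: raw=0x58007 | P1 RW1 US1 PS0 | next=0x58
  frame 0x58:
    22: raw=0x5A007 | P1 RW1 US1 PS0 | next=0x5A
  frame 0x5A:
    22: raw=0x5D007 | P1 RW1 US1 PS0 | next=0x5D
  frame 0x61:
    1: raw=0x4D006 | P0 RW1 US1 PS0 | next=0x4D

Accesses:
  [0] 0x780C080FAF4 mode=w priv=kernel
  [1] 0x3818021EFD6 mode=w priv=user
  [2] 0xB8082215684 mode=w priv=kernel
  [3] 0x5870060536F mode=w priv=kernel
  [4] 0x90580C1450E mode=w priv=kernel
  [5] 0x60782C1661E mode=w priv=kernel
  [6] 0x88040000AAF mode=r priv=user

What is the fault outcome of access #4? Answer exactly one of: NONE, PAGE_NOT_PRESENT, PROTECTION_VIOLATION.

Per-access translation:
#0 VA=0x780C080FAF4 (w,kernel):
  L0 @0x17[15] → 0x1A007  P=1,RW=1,US=1,PS=0
  L1 @0x1A[3] → 0x1E007  P=1,RW=1,US=1,PS=0
  L2 @0x1E[4] → 0x21007  P=1,RW=1,US=1,PS=0
  L3 @0x21[15] → 0x24007  P=1,RW=1,US=1,PS=0
  ✓ 0x24AF4  — 4 lookups
#1 VA=0x3818021EFD6 (w,user):
  L0 @0x17[7] → 0x27007  P=1,RW=1,US=1,PS=0
  L1 @0x27[6] → 0x2A007  P=1,RW=1,US=1,PS=0
  L2 @0x2A[1] → 0x2E007  P=1,RW=1,US=1,PS=0
  L3 @0x2E[30] → 0x32003  P=1,RW=1,US=0,PS=0
  ⇒ fault: PROTECTION_VIOLATION  — 4 lookups
#2 VA=0xB8082215684 (w,kernel):
  L0 @0x17[23] → 0x33007  P=1,RW=1,US=1,PS=0
  L1 @0x33[2] → 0x35007  P=1,RW=1,US=1,PS=0
  L2 @0x35[17] → 0x38007  P=1,RW=1,US=1,PS=0
  L3 @0x38[21] → 0x39005  P=1,RW=0,US=1,PS=0
  ⇒ fault: PROTECTION_VIOLATION  — 4 lookups
#3 VA=0x5870060536F (w,kernel):
  L0 @0x17[11] → 0x3C007  P=1,RW=1,US=1,PS=0
  L1 @0x3C[28] → 0x3E007  P=1,RW=1,US=1,PS=0
  L2 @0x3E[3] → 0x42007  P=1,RW=1,US=1,PS=0
  L3 @0x42[5] → 0x44007  P=1,RW=1,US=1,PS=0
  ✓ 0x4436F  — 4 lookups
#4 VA=0x90580C1450E (w,kernel):
  L0 @0x17[18] → 0x48007  P=1,RW=1,US=1,PS=0
  L1 @0x48[22] → 0x4A007  P=1,RW=1,US=1,PS=0
  L2 @0x4A[6] → 0x4D007  P=1,RW=1,US=1,PS=0
  L3 @0x4D[20] → 0x51007  P=1,RW=1,US=1,PS=0
  ✓ 0x5150E  — 4 lookups
#5 VA=0x60782C1661E (w,kernel):
  L0 @0x17[12] → 0x55007  P=1,RW=1,US=1,PS=0
  L1 @0x55[30] → 0x58007  P=1,RW=1,US=1,PS=0
  L2 @0x58[22] → 0x5A007  P=1,RW=1,US=1,PS=0
  L3 @0x5A[22] → 0x5D007  P=1,RW=1,US=1,PS=0
  ✓ 0x5D61E  — 4 lookups
#6 VA=0x88040000AAF (r,user):
  L0 @0x17[17] → 0x61007  P=1,RW=1,US=1,PS=0
  L1 @0x61[1] → 0x4D006  P=0,RW=1,US=1,PS=0
  ⇒ fault: PAGE_NOT_PRESENT  — 2 lookups

Access #4 fault: NONE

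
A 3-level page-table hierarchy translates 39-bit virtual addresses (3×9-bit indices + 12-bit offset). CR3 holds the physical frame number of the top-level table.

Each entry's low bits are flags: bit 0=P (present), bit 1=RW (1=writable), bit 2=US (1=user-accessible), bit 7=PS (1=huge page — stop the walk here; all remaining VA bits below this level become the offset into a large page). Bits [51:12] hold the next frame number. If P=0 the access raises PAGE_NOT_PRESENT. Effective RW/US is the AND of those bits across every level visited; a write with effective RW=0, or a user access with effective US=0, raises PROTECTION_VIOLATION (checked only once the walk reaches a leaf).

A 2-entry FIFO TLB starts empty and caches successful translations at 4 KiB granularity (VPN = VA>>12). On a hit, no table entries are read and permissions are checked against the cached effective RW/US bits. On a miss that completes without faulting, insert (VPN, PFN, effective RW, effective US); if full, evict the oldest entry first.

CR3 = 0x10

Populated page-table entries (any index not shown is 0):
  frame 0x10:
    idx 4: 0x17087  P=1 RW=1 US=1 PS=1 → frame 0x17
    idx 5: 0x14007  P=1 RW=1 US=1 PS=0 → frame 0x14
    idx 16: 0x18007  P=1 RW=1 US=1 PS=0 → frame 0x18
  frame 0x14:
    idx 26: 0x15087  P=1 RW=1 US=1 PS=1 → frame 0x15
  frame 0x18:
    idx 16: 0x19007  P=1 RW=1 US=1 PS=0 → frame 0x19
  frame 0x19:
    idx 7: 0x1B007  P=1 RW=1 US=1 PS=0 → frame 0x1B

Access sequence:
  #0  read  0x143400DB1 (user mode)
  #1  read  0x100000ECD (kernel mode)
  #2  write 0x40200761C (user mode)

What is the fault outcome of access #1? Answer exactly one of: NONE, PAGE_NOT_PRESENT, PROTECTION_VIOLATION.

Per-access translation:
#0 VA=0x143400DB1 (r,user):
  L0: frame=0x10 idx=5 entry=0x14007 [P=1 RW=1 US=1 PS=0]
  L1: frame=0x14 idx=26 entry=0x15087 [P=1 RW=1 US=1 PS=1]
  ⇒ phys 0x15DB1 (huge @L1)  [2 reads]
#1 VA=0x100000ECD (r,kernel):
  L0: frame=0x10 idx=4 entry=0x17087 [P=1 RW=1 US=1 PS=1]
  ⇒ phys 0x17ECD (huge @L0)  [1 reads]
#2 VA=0x40200761C (w,user):
  L0: frame=0x10 idx=16 entry=0x18007 [P=1 RW=1 US=1 PS=0]
  L1: frame=0x18 idx=16 entry=0x19007 [P=1 RW=1 US=1 PS=0]
  L2: frame=0x19 idx=7 entry=0x1B007 [P=1 RW=1 US=1 PS=0]
  ⇒ phys 0x1B61C  [3 reads]

Access #1 fault: NONE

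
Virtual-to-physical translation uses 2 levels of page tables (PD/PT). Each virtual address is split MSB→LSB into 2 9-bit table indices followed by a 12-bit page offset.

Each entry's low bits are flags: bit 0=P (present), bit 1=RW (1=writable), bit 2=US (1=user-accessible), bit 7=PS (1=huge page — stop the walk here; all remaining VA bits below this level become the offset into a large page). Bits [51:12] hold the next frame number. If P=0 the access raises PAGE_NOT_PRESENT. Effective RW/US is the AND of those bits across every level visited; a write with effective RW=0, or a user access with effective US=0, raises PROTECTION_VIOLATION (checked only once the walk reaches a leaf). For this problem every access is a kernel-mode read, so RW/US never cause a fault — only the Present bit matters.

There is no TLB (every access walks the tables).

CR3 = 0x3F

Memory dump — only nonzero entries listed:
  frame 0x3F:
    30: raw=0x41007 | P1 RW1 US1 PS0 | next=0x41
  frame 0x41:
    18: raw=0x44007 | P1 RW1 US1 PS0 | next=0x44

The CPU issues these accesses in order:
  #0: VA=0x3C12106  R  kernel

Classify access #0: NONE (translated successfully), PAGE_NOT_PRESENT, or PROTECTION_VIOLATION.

Walk each access:
#0 VA=0x3C12106 (r,kernel):
  L0 @0x3F[30] → 0x41007  P=1,RW=1,US=1,PS=0
  L1 @0x41[18] → 0x44007  P=1,RW=1,US=1,PS=0
  → PA=0x44106  (2 entries read)

Access #0 fault: NONE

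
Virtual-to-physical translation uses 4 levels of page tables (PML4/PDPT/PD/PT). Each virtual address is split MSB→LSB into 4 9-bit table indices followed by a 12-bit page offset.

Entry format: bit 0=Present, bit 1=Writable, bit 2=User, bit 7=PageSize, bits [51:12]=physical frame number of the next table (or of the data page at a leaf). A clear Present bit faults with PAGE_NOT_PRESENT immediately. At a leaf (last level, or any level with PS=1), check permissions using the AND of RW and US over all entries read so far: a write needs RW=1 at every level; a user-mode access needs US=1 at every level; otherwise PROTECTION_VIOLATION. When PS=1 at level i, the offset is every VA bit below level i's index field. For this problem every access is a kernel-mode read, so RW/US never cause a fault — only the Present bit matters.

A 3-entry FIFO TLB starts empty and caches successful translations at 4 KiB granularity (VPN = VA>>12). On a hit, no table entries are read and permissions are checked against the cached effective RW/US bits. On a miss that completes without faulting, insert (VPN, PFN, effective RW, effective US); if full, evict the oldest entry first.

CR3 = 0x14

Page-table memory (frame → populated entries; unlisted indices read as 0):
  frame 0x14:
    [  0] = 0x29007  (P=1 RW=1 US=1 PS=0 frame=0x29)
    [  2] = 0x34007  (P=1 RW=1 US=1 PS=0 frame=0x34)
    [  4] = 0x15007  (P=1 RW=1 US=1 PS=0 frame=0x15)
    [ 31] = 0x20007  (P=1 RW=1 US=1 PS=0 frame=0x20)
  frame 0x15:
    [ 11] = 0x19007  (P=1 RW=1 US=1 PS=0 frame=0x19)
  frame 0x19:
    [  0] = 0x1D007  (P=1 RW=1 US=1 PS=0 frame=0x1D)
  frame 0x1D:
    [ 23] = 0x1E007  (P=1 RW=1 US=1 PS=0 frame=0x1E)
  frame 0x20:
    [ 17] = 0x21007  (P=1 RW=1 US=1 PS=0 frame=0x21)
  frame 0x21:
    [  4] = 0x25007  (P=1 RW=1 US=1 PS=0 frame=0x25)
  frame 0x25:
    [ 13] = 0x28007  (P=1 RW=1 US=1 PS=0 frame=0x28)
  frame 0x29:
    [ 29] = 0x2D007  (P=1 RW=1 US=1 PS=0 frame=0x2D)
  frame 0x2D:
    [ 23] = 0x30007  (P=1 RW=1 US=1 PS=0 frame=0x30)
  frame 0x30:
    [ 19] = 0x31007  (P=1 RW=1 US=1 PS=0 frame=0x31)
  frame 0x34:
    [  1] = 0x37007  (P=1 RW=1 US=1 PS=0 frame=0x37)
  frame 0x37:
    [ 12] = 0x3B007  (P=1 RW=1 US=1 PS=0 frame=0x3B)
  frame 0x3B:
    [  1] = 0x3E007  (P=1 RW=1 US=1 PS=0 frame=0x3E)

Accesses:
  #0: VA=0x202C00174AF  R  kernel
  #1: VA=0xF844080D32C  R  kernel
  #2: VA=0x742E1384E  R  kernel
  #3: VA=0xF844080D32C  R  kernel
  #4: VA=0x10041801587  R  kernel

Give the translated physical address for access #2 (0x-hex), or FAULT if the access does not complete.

Walk each access:
#0 VA=0x202C00174AF (r,kernel):
  L0: frame=0x14 idx=4 entry=0x15007 [P=1 RW=1 US=1 PS=0]
  L1: frame=0x15 idx=11 entry=0x19007 [P=1 RW=1 US=1 PS=0]
  L2: frame=0x19 idx=0 entry=0x1D007 [P=1 RW=1 US=1 PS=0]
  L3: frame=0x1D idx=23 entry=0x1E007 [P=1 RW=1 US=1 PS=0]
  → PA=0x1E4AF  (4 entries read)
#1 VA=0xF844080D32C (r,kernel):
  L0: frame=0x14 idx=31 entry=0x20007 [P=1 RW=1 US=1 PS=0]
  L1: frame=0x20 idx=17 entry=0x21007 [P=1 RW=1 US=1 PS=0]
  L2: frame=0x21 idx=4 entry=0x25007 [P=1 RW=1 US=1 PS=0]
  L3: frame=0x25 idx=13 entry=0x28007 [P=1 RW=1 US=1 PS=0]
  → PA=0x2832C  (4 entries read)
#2 VA=0x742E1384E (r,kernel):
  L0: frame=0x14 idx=0 entry=0x29007 [P=1 RW=1 US=1 PS=0]
  L1: frame=0x29 idx=29 entry=0x2D007 [P=1 RW=1 US=1 PS=0]
  L2: frame=0x2D idx=23 entry=0x30007 [P=1 RW=1 US=1 PS=0]
  L3: frame=0x30 idx=19 entry=0x31007 [P=1 RW=1 US=1 PS=0]
  → PA=0x3184E  (4 entries read)
#3 VA=0xF844080D32C (r,kernel):
  TLB hit vpn=0xF844080D → PA=0x2832C
#4 VA=0x10041801587 (r,kernel):
  L0: frame=0x14 idx=2 entry=0x34007 [P=1 RW=1 US=1 PS=0]
  L1: frame=0x34 idx=1 entry=0x37007 [P=1 RW=1 US=1 PS=0]
  L2: frame=0x37 idx=12 entry=0x3B007 [P=1 RW=1 US=1 PS=0]
  L3: frame=0x3B idx=1 entry=0x3E007 [P=1 RW=1 US=1 PS=0]
  → PA=0x3E587  (4 entries read)

Access #2 PA: 0x3184E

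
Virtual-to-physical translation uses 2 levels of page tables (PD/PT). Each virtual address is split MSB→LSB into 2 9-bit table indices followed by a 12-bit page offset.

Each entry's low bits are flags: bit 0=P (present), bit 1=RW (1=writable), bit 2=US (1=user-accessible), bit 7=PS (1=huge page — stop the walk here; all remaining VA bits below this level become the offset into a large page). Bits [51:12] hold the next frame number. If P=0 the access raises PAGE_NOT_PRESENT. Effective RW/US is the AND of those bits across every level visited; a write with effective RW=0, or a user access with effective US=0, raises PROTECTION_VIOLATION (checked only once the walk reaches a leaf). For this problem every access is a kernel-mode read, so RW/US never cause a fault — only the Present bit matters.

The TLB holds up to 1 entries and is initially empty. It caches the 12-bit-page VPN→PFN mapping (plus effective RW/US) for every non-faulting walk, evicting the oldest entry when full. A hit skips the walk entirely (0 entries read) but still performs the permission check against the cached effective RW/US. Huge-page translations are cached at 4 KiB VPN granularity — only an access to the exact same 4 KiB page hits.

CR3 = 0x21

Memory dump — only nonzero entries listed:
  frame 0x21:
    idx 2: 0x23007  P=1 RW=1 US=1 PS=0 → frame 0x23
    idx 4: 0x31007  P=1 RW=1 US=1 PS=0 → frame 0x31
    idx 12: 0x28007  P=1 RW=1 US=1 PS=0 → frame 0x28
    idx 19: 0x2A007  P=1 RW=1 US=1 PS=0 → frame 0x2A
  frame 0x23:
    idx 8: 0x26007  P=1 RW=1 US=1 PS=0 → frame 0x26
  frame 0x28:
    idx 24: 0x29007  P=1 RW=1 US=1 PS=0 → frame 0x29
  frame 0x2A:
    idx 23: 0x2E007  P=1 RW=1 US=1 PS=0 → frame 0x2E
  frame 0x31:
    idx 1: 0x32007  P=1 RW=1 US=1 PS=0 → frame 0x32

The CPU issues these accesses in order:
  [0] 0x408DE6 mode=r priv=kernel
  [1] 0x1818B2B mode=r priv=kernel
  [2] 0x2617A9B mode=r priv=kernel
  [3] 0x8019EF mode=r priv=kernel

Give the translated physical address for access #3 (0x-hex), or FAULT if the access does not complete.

Per-access translation:
#0 VA=0x408DE6 (r,kernel):
  lvl0: tbl 0x21, slot 2 ⇒ 0x23007 (P1/RW1/US1/PS0)
  lvl1: tbl 0x23, slot 8 ⇒ 0x26007 (P1/RW1/US1/PS0)
  ⇒ phys 0x26DE6  [2 reads]
#1 VA=0x1818B2B (r,kernel):
  lvl0: tbl 0x21, slot 12 ⇒ 0x28007 (P1/RW1/US1/PS0)
  lvl1: tbl 0x28, slot 24 ⇒ 0x29007 (P1/RW1/US1/PS0)
  ⇒ phys 0x29B2B  [2 reads]
#2 VA=0x2617A9B (r,kernel):
  lvl0: tbl 0x21, slot 19 ⇒ 0x2A007 (P1/RW1/US1/PS0)
  lvl1: tbl 0x2A, slot 23 ⇒ 0x2E007 (P1/RW1/US1/PS0)
  ⇒ phys 0x2EA9B  [2 reads]
#3 VA=0x8019EF (r,kernel):
  lvl0: tbl 0x21, slot 4 ⇒ 0x31007 (P1/RW1/US1/PS0)
  lvl1: tbl 0x31, slot 1 ⇒ 0x32007 (P1/RW1/US1/PS0)
  ⇒ phys 0x329EF  [2 reads]

Access #3 PA: 0x329EF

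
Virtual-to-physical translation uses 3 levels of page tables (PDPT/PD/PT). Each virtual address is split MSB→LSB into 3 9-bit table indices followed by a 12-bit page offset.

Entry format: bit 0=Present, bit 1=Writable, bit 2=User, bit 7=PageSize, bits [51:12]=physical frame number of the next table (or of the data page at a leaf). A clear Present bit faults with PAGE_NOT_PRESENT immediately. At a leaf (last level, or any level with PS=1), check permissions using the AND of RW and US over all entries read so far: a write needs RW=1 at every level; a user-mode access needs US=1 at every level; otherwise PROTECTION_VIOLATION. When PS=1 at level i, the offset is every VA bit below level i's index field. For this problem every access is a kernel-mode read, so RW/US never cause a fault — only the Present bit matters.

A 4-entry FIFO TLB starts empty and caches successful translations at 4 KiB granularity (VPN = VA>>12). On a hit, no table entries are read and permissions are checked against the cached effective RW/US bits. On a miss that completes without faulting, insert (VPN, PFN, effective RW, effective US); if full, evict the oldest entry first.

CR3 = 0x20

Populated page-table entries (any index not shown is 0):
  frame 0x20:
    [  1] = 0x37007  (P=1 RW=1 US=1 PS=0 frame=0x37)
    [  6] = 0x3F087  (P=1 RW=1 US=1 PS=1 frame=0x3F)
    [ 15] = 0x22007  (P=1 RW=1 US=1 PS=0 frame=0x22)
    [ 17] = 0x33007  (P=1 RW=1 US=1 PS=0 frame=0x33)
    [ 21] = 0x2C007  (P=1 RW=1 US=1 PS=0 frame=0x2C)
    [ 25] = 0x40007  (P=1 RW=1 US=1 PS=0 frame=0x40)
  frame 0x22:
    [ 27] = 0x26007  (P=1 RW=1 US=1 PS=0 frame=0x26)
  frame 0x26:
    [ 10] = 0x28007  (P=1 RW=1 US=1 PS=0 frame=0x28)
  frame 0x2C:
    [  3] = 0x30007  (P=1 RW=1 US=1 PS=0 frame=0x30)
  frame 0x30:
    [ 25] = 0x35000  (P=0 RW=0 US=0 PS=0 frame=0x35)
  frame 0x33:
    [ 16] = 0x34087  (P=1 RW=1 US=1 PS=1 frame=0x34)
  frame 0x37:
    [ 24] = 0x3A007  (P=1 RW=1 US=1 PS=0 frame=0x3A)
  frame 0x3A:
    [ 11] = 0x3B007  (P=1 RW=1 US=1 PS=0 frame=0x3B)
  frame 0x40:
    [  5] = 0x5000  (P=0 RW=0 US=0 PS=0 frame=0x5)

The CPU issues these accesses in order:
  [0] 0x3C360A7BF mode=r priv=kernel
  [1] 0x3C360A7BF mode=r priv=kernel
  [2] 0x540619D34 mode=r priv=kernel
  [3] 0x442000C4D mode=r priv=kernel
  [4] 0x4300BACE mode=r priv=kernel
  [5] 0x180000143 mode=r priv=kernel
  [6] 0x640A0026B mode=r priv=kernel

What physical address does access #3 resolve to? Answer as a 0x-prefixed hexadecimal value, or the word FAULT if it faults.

Trace:
#0 VA=0x3C360A7BF (r,kernel):
  L0 @0x20[15] → 0x22007  P=1,RW=1,US=1,PS=0
  L1 @0x22[27] → 0x26007  P=1,RW=1,US=1,PS=0
  L2 @0x26[10] → 0x28007  P=1,RW=1,US=1,PS=0
  ⇒ phys 0x287BF  [3 reads]
#1 VA=0x3C360A7BF (r,kernel):
  TLB hit vpn=0x3C360A → PA=0x287BF
#2 VA=0x540619D34 (r,kernel):
  L0 @0x20[21] → 0x2C007  P=1,RW=1,US=1,PS=0
  L1 @0x2C[3] → 0x30007  P=1,RW=1,US=1,PS=0
  L2 @0x30[25] → 0x35000  P=0,RW=0,US=0,PS=0
  ⇒ fault: PAGE_NOT_PRESENT  — 3 lookups
#3 VA=0x442000C4D (r,kernel):
  L0 @0x20[17] → 0x33007  P=1,RW=1,US=1,PS=0
  L1 @0x33[16] → 0x34087  P=1,RW=1,US=1,PS=1
  ⇒ phys 0x34C4D (huge @L1)  [2 reads]
#4 VA=0x4300BACE (r,kernel):
  L0 @0x20[1] → 0x37007  P=1,RW=1,US=1,PS=0
  L1 @0x37[24] → 0x3A007  P=1,RW=1,US=1,PS=0
  L2 @0x3A[11] → 0x3B007  P=1,RW=1,US=1,PS=0
  ⇒ phys 0x3BACE  [3 reads]
#5 VA=0x180000143 (r,kernel):
  L0 @0x20[6] → 0x3F087  P=1,RW=1,US=1,PS=1
  ⇒ phys 0x3F143 (huge @L0)  [1 reads]
#6 VA=0x640A0026B (r,kernel):
  L0 @0x20[25] → 0x40007  P=1,RW=1,US=1,PS=0
  L1 @0x40[5] → 0x5000  P=0,RW=0,US=0,PS=0
  ⇒ fault: PAGE_NOT_PRESENT  — 2 lookups

Access #3 PA: 0x34C4D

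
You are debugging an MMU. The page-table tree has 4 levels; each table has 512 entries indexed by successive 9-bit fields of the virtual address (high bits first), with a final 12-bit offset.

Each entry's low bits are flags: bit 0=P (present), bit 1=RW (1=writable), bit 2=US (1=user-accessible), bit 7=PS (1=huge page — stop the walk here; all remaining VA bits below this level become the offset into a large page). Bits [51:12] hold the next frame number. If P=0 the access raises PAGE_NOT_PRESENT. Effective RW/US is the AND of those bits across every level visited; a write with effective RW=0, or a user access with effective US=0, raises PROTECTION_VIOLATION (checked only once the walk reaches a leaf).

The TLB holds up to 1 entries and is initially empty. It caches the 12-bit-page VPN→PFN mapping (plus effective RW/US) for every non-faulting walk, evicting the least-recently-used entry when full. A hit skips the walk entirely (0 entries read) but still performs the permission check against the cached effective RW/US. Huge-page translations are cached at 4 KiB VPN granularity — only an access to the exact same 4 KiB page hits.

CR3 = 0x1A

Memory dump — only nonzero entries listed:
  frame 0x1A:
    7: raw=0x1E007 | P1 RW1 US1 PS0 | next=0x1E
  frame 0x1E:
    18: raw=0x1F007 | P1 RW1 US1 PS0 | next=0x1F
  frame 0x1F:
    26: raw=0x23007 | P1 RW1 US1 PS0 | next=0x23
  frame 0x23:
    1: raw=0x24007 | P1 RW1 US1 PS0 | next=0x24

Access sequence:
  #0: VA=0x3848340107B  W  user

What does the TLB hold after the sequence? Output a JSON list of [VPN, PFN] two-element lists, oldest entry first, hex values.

Trace:
#0 VA=0x3848340107B (w,user):
  L0 @0x1A[7] → 0x1E007  P=1,RW=1,US=1,PS=0
  L1 @0x1E[18] → 0x1F007  P=1,RW=1,US=1,PS=0
  L2 @0x1F[26] → 0x23007  P=1,RW=1,US=1,PS=0
  L3 @0x23[1] → 0x24007  P=1,RW=1,US=1,PS=0
  → PA=0x2407B  (4 entries read)

TLB: [["0x38483401", "0x24"]]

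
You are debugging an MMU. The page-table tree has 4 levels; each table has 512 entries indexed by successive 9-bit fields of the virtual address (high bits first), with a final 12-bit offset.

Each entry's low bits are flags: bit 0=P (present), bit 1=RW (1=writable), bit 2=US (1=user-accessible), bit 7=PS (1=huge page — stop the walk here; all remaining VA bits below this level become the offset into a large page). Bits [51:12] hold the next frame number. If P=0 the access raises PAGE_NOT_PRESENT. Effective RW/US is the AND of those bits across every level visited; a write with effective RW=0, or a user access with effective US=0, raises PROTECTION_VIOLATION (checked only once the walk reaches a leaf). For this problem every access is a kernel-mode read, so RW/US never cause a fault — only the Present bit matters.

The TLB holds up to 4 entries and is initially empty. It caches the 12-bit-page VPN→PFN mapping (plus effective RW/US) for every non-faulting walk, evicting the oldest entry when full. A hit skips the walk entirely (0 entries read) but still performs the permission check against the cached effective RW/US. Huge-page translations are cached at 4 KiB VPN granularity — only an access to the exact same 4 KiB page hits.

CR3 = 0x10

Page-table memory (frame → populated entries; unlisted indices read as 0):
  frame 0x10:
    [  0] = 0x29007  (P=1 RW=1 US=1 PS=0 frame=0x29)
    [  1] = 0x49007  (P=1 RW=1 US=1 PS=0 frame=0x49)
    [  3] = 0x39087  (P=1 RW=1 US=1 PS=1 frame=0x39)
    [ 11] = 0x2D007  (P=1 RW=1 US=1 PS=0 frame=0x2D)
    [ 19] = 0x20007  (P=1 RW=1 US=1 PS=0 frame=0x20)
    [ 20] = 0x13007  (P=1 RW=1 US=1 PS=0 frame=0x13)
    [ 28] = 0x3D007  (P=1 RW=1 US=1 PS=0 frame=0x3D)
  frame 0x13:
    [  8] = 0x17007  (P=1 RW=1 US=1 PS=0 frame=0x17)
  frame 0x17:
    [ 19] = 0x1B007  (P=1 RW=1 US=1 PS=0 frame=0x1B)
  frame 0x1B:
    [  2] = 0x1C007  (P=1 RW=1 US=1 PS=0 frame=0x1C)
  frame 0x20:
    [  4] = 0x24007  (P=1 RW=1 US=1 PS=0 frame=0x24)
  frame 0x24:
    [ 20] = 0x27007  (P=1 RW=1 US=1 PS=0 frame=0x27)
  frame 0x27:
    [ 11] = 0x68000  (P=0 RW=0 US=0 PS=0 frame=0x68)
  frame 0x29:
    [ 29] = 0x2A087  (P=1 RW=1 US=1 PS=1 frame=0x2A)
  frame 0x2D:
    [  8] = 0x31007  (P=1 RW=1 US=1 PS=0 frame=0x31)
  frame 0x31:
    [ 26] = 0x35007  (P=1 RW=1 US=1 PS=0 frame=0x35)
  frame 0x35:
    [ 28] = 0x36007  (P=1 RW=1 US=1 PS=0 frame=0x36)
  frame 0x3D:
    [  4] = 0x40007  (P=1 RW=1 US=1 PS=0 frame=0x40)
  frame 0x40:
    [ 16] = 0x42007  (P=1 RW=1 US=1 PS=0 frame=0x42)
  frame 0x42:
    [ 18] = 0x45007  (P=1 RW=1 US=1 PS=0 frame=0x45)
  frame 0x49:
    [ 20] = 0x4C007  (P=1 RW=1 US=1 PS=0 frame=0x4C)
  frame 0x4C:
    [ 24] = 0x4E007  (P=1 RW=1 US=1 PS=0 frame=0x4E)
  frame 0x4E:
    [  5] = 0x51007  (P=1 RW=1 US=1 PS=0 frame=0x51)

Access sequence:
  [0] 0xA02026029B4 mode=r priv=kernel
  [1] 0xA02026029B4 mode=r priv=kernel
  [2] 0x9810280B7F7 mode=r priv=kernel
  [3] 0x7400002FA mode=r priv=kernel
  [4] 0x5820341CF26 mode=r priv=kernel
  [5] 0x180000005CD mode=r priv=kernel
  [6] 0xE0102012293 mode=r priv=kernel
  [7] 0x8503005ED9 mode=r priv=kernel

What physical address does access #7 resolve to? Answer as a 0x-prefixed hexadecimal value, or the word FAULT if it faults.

Per-access translation:
#0 VA=0xA02026029B4 (r,kernel):
  L0 @0x10[20] → 0x13007  P=1,RW=1,US=1,PS=0
  L1 @0x13[8] → 0x17007  P=1,RW=1,US=1,PS=0
  L2 @0x17[19] → 0x1B007  P=1,RW=1,US=1,PS=0
  L3 @0x1B[2] → 0x1C007  P=1,RW=1,US=1,PS=0
  ⇒ phys 0x1C9B4  [4 reads]
#1 VA=0xA02026029B4 (r,kernel):
  TLB hit vpn=0xA0202602 → PA=0x1C9B4
#2 VA=0x9810280B7F7 (r,kernel):
  L0 @0x10[19] → 0x20007  P=1,RW=1,US=1,PS=0
  L1 @0x20[4] → 0x24007  P=1,RW=1,US=1,PS=0
  L2 @0x24[20] → 0x27007  P=1,RW=1,US=1,PS=0
  L3 @0x27[11] → 0x68000  P=0,RW=0,US=0,PS=0
  ✗ PAGE_NOT_PRESENT  [4 reads]
#3 VA=0x7400002FA (r,kernel):
  L0 @0x10[0] → 0x29007  P=1,RW=1,US=1,PS=0
  L1 @0x29[29] → 0x2A087  P=1,RW=1,US=1,PS=1
  ⇒ phys 0x2A2FA (huge @L1)  [2 reads]
#4 VA=0x5820341CF26 (r,kernel):
  L0 @0x10[11] → 0x2D007  P=1,RW=1,US=1,PS=0
  L1 @0x2D[8] → 0x31007  P=1,RW=1,US=1,PS=0
  L2 @0x31[26] → 0x35007  P=1,RW=1,US=1,PS=0
  L3 @0x35[28] → 0x36007  P=1,RW=1,US=1,PS=0
  ⇒ phys 0x36F26  [4 reads]
#5 VA=0x180000005CD (r,kernel):
  L0 @0x10[3] → 0x39087  P=1,RW=1,US=1,PS=1
  ⇒ phys 0x395CD (huge @L0)  [1 reads]
#6 VA=0xE0102012293 (r,kernel):
  L0 @0x10[28] → 0x3D007  P=1,RW=1,US=1,PS=0
  L1 @0x3D[4] → 0x40007  P=1,RW=1,US=1,PS=0
  L2 @0x40[16] → 0x42007  P=1,RW=1,US=1,PS=0
  L3 @0x42[18] → 0x45007  P=1,RW=1,US=1,PS=0
  ⇒ phys 0x45293  [4 reads]
#7 VA=0x8503005ED9 (r,kernel):
  L0 @0x10[1] → 0x49007  P=1,RW=1,US=1,PS=0
  L1 @0x49[20] → 0x4C007  P=1,RW=1,US=1,PS=0
  L2 @0x4C[24] → 0x4E007  P=1,RW=1,US=1,PS=0
  L3 @0x4E[5] → 0x51007  P=1,RW=1,US=1,PS=0
  ⇒ phys 0x51ED9  [4 reads]

Access #7 PA: 0x51ED9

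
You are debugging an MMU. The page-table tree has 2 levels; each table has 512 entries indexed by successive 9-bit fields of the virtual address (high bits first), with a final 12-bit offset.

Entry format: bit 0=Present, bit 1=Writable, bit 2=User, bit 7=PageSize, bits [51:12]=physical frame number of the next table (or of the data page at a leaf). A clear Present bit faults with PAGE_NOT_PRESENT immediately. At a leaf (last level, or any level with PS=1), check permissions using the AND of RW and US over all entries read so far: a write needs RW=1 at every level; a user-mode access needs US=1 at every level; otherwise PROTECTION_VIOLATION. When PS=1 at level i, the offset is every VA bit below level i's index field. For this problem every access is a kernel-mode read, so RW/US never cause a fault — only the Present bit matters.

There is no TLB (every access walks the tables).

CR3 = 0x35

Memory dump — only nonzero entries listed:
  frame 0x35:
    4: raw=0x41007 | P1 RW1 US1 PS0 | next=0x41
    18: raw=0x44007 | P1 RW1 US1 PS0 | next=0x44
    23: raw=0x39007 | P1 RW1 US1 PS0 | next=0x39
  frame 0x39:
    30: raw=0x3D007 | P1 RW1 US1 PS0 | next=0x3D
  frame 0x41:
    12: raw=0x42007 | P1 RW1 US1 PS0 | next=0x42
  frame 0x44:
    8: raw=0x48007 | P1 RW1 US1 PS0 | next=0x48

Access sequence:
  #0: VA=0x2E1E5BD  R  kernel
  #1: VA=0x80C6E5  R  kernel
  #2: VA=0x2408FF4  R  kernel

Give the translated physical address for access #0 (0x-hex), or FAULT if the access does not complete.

Walk each access:
#0 VA=0x2E1E5BD (r,kernel):
  [0] read 0x35 idx=23: raw=0x39007 flags P=1 W=1 U=1 S=0
  [1] read 0x39 idx=30: raw=0x3D007 flags P=1 W=1 U=1 S=0
  → PA=0x3D5BD  (2 entries read)
#1 VA=0x80C6E5 (r,kernel):
  [0] read 0x35 idx=4: raw=0x41007 flags P=1 W=1 U=1 S=0
  [1] read 0x41 idx=12: raw=0x42007 flags P=1 W=1 U=1 S=0
  → PA=0x426E5  (2 entries read)
#2 VA=0x2408FF4 (r,kernel):
  [0] read 0x35 idx=18: raw=0x44007 flags P=1 W=1 U=1 S=0
  [1] read 0x44 idx=8: raw=0x48007 flags P=1 W=1 U=1 S=0
  → PA=0x48FF4  (2 entries read)

Access #0 PA: 0x3D5BD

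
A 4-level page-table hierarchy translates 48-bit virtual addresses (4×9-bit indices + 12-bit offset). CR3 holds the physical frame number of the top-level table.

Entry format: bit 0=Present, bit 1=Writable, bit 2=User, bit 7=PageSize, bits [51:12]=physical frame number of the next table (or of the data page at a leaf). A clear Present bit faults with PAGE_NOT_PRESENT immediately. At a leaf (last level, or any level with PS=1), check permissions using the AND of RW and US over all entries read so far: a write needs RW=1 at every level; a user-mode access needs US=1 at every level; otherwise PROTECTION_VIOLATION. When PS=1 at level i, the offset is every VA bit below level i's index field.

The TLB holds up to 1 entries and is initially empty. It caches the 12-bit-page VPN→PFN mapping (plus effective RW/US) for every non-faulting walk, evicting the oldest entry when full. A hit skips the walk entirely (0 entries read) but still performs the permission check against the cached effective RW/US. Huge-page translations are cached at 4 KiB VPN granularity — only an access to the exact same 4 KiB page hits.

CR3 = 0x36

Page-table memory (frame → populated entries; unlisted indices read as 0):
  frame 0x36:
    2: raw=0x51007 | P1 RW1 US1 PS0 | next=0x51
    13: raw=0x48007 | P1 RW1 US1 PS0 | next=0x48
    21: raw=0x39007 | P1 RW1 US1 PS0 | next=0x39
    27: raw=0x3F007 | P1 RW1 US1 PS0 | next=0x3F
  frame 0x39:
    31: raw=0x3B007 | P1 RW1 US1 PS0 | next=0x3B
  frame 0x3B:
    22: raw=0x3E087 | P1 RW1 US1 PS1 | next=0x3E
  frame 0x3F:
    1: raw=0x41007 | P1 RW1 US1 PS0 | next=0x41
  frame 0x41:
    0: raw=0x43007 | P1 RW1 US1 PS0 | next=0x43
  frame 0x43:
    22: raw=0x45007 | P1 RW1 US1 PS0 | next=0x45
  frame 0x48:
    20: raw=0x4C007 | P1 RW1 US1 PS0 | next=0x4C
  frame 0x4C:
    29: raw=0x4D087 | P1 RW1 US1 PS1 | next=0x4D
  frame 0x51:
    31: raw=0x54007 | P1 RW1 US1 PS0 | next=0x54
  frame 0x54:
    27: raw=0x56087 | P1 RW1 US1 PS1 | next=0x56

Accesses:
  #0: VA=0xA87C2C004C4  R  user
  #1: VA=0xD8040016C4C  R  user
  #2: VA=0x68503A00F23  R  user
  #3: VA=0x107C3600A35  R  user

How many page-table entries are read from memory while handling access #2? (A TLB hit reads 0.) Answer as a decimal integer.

Walk each access:
#0 VA=0xA87C2C004C4 (r,user):
  [0] read 0x36 idx=21: raw=0x39007 flags P=1 W=1 U=1 S=0
  [1] read 0x39 idx=31: raw=0x3B007 flags P=1 W=1 U=1 S=0
  [2] read 0x3B idx=22: raw=0x3E087 flags P=1 W=1 U=1 S=1
  ⇒ phys 0x3E4C4 (huge @L2)  [3 reads]
#1 VA=0xD8040016C4C (r,user):
  [0] read 0x36 idx=27: raw=0x3F007 flags P=1 W=1 U=1 S=0
  [1] read 0x3F idx=1: raw=0x41007 flags P=1 W=1 U=1 S=0
  [2] read 0x41 idx=0: raw=0x43007 flags P=1 W=1 U=1 S=0
  [3] read 0x43 idx=22: raw=0x45007 flags P=1 W=1 U=1 S=0
  ⇒ phys 0x45C4C  [4 reads]
#2 VA=0x68503A00F23 (r,user):
  [0] read 0x36 idx=13: raw=0x48007 flags P=1 W=1 U=1 S=0
  [1] read 0x48 idx=20: raw=0x4C007 flags P=1 W=1 U=1 S=0
  [2] read 0x4C idx=29: raw=0x4D087 flags P=1 W=1 U=1 S=1
  ⇒ phys 0x4DF23 (huge @L2)  [3 reads]
#3 VA=0x107C3600A35 (r,user):
  [0] read 0x36 idx=2: raw=0x51007 flags P=1 W=1 U=1 S=0
  [1] read 0x51 idx=31: raw=0x54007 flags P=1 W=1 U=1 S=0
  [2] read 0x54 idx=27: raw=0x56087 flags P=1 W=1 U=1 S=1
  ⇒ phys 0x56A35 (huge @L2)  [3 reads]

Entries read for #2: 3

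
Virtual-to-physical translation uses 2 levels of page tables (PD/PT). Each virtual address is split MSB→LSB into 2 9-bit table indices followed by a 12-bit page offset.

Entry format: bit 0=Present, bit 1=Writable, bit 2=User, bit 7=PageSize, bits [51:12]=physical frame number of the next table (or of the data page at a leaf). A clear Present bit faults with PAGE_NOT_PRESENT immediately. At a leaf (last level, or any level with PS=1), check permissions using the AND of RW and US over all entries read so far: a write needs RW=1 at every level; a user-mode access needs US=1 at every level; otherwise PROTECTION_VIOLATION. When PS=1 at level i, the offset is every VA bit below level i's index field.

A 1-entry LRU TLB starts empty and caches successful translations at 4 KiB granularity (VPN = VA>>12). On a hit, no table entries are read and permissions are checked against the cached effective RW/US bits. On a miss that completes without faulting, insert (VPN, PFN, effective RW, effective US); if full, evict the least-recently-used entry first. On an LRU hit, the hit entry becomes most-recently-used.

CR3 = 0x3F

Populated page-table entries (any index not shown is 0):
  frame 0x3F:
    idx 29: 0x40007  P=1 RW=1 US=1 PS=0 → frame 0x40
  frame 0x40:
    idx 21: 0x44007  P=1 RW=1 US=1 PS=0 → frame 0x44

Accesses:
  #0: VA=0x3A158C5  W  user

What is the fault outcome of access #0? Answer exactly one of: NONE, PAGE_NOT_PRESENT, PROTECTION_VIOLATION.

Walk each access:
#0 VA=0x3A158C5 (w,user):
  L0 @0x3F[29] → 0x40007  P=1,RW=1,US=1,PS=0
  L1 @0x40[21] → 0x44007  P=1,RW=1,US=1,PS=0
  ✓ 0x448C5  — 2 lookups

Access #0 fault: NONE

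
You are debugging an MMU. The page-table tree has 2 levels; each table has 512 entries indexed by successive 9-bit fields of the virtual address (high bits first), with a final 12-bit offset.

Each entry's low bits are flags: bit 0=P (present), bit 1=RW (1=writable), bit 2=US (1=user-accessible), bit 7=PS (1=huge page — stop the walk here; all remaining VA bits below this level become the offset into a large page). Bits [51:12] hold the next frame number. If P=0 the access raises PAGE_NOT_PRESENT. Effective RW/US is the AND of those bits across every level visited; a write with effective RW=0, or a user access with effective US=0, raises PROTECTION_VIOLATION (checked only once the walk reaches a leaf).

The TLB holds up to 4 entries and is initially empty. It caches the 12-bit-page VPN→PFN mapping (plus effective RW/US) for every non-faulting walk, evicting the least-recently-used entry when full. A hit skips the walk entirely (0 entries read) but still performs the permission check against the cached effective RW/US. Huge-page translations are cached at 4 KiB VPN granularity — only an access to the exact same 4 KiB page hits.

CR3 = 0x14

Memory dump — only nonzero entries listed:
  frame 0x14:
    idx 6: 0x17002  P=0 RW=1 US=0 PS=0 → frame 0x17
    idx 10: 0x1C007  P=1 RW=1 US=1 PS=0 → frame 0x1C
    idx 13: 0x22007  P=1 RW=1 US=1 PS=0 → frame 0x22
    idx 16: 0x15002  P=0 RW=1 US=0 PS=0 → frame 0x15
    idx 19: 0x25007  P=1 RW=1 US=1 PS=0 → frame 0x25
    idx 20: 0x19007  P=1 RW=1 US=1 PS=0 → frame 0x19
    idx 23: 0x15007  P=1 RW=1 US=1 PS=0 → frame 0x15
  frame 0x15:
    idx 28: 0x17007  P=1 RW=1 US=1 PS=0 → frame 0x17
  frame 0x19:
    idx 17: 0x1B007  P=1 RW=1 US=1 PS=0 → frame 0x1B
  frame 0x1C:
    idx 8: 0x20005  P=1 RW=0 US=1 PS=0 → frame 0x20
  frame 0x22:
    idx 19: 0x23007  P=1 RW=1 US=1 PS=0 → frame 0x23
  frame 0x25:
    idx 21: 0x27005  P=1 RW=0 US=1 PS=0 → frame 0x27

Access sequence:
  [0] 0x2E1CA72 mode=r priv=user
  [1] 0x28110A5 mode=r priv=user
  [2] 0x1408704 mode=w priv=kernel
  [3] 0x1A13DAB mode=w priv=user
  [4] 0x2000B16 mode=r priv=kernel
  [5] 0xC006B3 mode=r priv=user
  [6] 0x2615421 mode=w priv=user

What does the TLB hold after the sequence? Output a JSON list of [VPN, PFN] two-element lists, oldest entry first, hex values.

Trace:
#0 VA=0x2E1CA72 (r,user):
  L0: frame=0x14 idx=23 entry=0x15007 [P=1 RW=1 US=1 PS=0]
  L1: frame=0x15 idx=28 entry=0x17007 [P=1 RW=1 US=1 PS=0]
  ✓ 0x17A72  — 2 lookups
#1 VA=0x28110A5 (r,user):
  L0: frame=0x14 idx=20 entry=0x19007 [P=1 RW=1 US=1 PS=0]
  L1: frame=0x19 idx=17 entry=0x1B007 [P=1 RW=1 US=1 PS=0]
  ✓ 0x1B0A5  — 2 lookups
#2 VA=0x1408704 (w,kernel):
  L0: frame=0x14 idx=10 entry=0x1C007 [P=1 RW=1 US=1 PS=0]
  L1: frame=0x1C idx=8 entry=0x20005 [P=1 RW=0 US=1 PS=0]
  → PROTECTION_VIOLATION  (2 entries read)
#3 VA=0x1A13DAB (w,user):
  L0: frame=0x14 idx=13 entry=0x22007 [P=1 RW=1 US=1 PS=0]
  L1: frame=0x22 idx=19 entry=0x23007 [P=1 RW=1 US=1 PS=0]
  ✓ 0x23DAB  — 2 lookups
#4 VA=0x2000B16 (r,kernel):
  L0: frame=0x14 idx=16 entry=0x15002 [P=0 RW=1 US=0 PS=0]
  → PAGE_NOT_PRESENT  (1 entries read)
#5 VA=0xC006B3 (r,user):
  L0: frame=0x14 idx=6 entry=0x17002 [P=0 RW=1 US=0 PS=0]
  → PAGE_NOT_PRESENT  (1 entries read)
#6 VA=0x2615421 (w,user):
  L0: frame=0x14 idx=19 entry=0x25007 [P=1 RW=1 US=1 PS=0]
  L1: frame=0x25 idx=21 entry=0x27005 [P=1 RW=0 US=1 PS=0]
  → PROTECTION_VIOLATION  (2 entries read)

TLB: [["0x2E1C", "0x17"], ["0x2811", "0x1B"], ["0x1A13", "0x23"]]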